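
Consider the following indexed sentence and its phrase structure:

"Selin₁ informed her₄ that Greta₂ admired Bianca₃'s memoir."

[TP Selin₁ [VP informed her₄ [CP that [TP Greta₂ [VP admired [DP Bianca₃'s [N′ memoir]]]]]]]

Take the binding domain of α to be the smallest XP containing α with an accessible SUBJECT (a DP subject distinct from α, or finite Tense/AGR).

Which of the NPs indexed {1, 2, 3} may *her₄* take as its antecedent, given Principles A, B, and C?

none

*her* is a pronoun, so Principle B applies: it must be free in its binding domain.
Binding domain of *her₄*: the matrix TP, whose subject is Selin₁.
*Selin₁* c-commands the pronoun within its binding domain → coindexation would violate Principle B.
*Greta₂*: the pronoun c-commands this R-expression → coindexation would violate Principle C on *Greta₂*.
*Bianca₃*: the pronoun c-commands this R-expression → coindexation would violate Principle C on *Bianca₃*.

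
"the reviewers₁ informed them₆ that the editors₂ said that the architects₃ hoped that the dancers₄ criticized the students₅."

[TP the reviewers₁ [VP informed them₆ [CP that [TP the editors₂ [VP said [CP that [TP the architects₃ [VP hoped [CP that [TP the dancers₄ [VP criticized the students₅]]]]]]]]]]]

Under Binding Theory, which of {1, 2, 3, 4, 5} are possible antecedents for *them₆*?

*them* is a pronoun, so Principle B applies: it must be free in its binding domain.
Binding domain of *them₆*: the matrix TP, whose subject is the reviewers₁.
*the reviewers₁* c-commands the pronoun within its binding domain → coindexation would violate Principle B.
*the editors₂*: the pronoun c-commands this R-expression → coindexation would violate Principle C on *the editors₂*.
*the architects₃*: the pronoun c-commands this R-expression → coindexation would violate Principle C on *the architects₃*.
*the dancers₄*: the pronoun c-commands this R-expression → coindexation would violate Principle C on *the dancers₄*.
*the students₅*: the pronoun c-commands this R-expression → coindexation would violate Principle C on *the students₅*.

none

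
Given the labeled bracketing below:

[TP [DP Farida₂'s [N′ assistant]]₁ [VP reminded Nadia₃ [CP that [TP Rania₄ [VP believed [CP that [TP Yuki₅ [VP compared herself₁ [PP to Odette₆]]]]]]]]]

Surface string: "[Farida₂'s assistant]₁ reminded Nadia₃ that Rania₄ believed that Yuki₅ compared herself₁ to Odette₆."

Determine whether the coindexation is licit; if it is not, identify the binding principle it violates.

The two coindexed NPs are *[Farida₂'s assistant]₁* and *herself₁*.
*herself₁* is an anaphor. Principle A requires it to be bound within its binding domain — the embedded TP, whose subject is Yuki₅.
Within that domain it is c-commanded by *Yuki₅*, which does not share its index.
*[Farida₂'s assistant]₁* does c-command the anaphor, but from outside its binding domain.
The anaphor is unbound in its domain → Principle A violation.

Principle A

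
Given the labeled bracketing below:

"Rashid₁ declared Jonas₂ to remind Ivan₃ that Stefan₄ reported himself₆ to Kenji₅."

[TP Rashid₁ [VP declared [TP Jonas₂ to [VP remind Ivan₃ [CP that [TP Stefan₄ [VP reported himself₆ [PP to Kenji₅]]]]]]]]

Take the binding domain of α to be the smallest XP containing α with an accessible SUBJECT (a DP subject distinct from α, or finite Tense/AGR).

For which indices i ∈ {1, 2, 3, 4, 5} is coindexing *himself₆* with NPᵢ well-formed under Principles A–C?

*himself* is an anaphor, so Principle A applies: it must be bound in its binding domain.
Binding domain of *himself₆*: the embedded TP, whose subject is Stefan₄.
*Rashid₁* c-commands the anaphor but is outside its binding domain → cannot satisfy Principle A.
*Jonas₂* c-commands the anaphor but is outside its binding domain → cannot satisfy Principle A.
*Ivan₃* c-commands the anaphor but is outside its binding domain → cannot satisfy Principle A.
*Stefan₄* c-commands the anaphor within its binding domain → licit binder.
*Kenji₅* does not c-command the anaphor → cannot bind it.

{4}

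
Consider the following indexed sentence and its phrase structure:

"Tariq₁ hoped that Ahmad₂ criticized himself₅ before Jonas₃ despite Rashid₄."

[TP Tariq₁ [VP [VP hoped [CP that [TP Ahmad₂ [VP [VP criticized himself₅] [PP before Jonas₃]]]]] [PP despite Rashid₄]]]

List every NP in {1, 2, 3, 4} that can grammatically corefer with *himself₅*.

*himself* is an anaphor, so Principle A applies: it must be bound in its binding domain.
Binding domain of *himself₅*: the embedded TP, whose subject is Ahmad₂.
*Tariq₁* c-commands the anaphor but is outside its binding domain → cannot satisfy Principle A.
*Ahmad₂* c-commands the anaphor within its binding domain → licit binder.
*Jonas₃* does not c-command the anaphor → cannot bind it.
*Rashid₄* does not c-command the anaphor → cannot bind it.

{2}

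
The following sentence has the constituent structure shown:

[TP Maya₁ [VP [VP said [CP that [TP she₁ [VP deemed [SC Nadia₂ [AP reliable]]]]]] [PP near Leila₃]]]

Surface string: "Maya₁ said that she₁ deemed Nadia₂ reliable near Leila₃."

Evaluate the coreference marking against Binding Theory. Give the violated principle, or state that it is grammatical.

grammatical

The two coindexed NPs are *Maya₁* and *she₁*.
*she₁* is a pronoun; nothing c-commands it within its binding domain (the embedded TP.), so Principle B holds trivially.
*Maya₁* is an R-expression; *she₁* does not c-command it, and no other NP shares its index, so Principle C is satisfied.
All principles are respected.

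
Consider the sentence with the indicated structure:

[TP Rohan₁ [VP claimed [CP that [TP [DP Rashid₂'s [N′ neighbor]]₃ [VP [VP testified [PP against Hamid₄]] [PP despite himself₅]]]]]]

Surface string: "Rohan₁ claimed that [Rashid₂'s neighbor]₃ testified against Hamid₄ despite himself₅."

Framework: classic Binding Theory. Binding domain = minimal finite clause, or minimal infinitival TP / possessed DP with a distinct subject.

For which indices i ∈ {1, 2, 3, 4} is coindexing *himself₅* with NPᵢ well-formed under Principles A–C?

*himself* is an anaphor, so Principle A applies: it must be bound in its binding domain.
Binding domain of *himself₅*: the embedded TP, whose subject is [Rashid₂'s neighbor]₃.
*Rohan₁* c-commands the anaphor but is outside its binding domain → cannot satisfy Principle A.
*Rashid₂* does not c-command the anaphor → cannot bind it.
*[Rashid₂'s neighbor]₃* c-commands the anaphor within its binding domain → licit binder.
*Hamid₄* does not c-command the anaphor → cannot bind it.

{3}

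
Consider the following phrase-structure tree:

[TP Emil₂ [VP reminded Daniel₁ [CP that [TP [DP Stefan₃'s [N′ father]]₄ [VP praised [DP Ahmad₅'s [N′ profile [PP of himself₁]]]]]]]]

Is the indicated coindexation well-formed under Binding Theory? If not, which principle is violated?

Principle A

The two coindexed NPs are *Daniel₁* and *himself₁*.
*himself₁* is an anaphor. Principle A requires it to be bound within its binding domain — the possessed DP, whose subject is Ahmad₅.
Within that domain it is c-commanded by *Ahmad₅*, which does not share its index.
*Daniel₁* does c-command the anaphor, but from outside its binding domain.
The anaphor is unbound in its domain → Principle A violation.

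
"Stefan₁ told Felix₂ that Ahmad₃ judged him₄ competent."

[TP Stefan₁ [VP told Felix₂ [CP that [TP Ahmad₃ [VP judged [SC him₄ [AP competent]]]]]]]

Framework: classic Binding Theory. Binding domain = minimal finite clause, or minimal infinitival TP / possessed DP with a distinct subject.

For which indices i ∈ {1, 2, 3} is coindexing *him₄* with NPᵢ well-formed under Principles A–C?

*him* is a pronoun, so Principle B applies: it must be free in its binding domain.
Binding domain of *him₄*: the embedded TP, whose subject is Ahmad₃.
*Stefan₁* c-commands the pronoun but from outside its binding domain, and is not c-commanded by it → coindexation permitted.
*Felix₂* c-commands the pronoun but from outside its binding domain, and is not c-commanded by it → coindexation permitted.
*Ahmad₃* c-commands the pronoun within its binding domain → coindexation would violate Principle B.

{1, 2}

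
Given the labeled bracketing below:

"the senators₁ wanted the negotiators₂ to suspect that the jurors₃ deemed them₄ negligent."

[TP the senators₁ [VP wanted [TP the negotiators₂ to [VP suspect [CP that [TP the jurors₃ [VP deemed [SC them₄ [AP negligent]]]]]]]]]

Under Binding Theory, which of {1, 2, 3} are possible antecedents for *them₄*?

{1, 2}

*them* is a pronoun, so Principle B applies: it must be free in its binding domain.
Binding domain of *them₄*: the embedded TP, whose subject is the jurors₃.
*the senators₁* c-commands the pronoun but from outside its binding domain, and is not c-commanded by it → coindexation permitted.
*the negotiators₂* c-commands the pronoun but from outside its binding domain, and is not c-commanded by it → coindexation permitted.
*the jurors₃* c-commands the pronoun within its binding domain → coindexation would violate Principle B.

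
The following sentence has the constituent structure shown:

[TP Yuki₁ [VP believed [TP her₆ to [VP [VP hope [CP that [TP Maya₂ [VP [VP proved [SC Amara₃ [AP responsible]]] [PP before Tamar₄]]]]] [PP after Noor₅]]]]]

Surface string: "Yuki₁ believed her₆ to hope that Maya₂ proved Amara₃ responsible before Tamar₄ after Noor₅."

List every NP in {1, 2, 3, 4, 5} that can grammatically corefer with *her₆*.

*her* is a pronoun, so Principle B applies: it must be free in its binding domain.
Binding domain of *her₆*: the matrix TP, whose subject is Yuki₁.
*Yuki₁* c-commands the pronoun within its binding domain → coindexation would violate Principle B.
*Maya₂*: the pronoun c-commands this R-expression → coindexation would violate Principle C on *Maya₂*.
*Amara₃*: the pronoun c-commands this R-expression → coindexation would violate Principle C on *Amara₃*.
*Tamar₄*: the pronoun c-commands this R-expression → coindexation would violate Principle C on *Tamar₄*.
*Noor₅*: the pronoun c-commands this R-expression → coindexation would violate Principle C on *Noor₅*.

none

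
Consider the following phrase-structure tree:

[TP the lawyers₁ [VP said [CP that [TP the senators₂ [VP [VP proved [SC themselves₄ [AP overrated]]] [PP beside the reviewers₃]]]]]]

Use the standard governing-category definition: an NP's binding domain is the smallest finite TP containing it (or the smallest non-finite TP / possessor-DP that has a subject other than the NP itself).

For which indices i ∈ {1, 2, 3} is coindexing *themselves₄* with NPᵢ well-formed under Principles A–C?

*themselves* is an anaphor, so Principle A applies: it must be bound in its binding domain.
Binding domain of *themselves₄*: the embedded TP, whose subject is the senators₂.
*the lawyers₁* c-commands the anaphor but is outside its binding domain → cannot satisfy Principle A.
*the senators₂* c-commands the anaphor within its binding domain → licit binder.
*the reviewers₃* does not c-command the anaphor → cannot bind it.

{2}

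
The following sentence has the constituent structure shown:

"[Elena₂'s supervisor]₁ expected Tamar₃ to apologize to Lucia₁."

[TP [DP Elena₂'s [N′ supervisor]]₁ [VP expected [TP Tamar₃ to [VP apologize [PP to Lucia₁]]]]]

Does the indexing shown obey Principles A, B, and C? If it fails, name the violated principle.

Principle C

The two coindexed NPs are *[Elena₂'s supervisor]₁* and *Lucia₁*.
*Lucia₁* is an R-expression. Principle C requires it to be free everywhere.
*[Elena₂'s supervisor]₁* c-commands it and carries the same index.
The R-expression is bound → Principle C violation.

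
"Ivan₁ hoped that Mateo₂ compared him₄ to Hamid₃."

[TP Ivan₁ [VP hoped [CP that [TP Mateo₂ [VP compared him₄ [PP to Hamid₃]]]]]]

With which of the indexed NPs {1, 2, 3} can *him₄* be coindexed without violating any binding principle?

{1}

*him* is a pronoun, so Principle B applies: it must be free in its binding domain.
Binding domain of *him₄*: the embedded TP, whose subject is Mateo₂.
*Ivan₁* c-commands the pronoun but from outside its binding domain, and is not c-commanded by it → coindexation permitted.
*Mateo₂* c-commands the pronoun within its binding domain → coindexation would violate Principle B.
*Hamid₃*: the pronoun c-commands this R-expression → coindexation would violate Principle C on *Hamid₃*.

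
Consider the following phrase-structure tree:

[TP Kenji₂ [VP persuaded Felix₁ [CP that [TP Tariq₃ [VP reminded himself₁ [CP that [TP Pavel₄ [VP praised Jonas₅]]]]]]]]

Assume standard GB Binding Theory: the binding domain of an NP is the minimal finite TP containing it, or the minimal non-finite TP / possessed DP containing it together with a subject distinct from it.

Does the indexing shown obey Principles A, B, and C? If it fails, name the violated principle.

The two coindexed NPs are *Felix₁* and *himself₁*.
*himself₁* is an anaphor. Principle A requires it to be bound within its binding domain — the embedded TP, whose subject is Tariq₃.
Within that domain it is c-commanded by *Tariq₃*, which does not share its index.
*Felix₁* does c-command the anaphor, but from outside its binding domain.
The anaphor is unbound in its domain → Principle A violation.

Principle A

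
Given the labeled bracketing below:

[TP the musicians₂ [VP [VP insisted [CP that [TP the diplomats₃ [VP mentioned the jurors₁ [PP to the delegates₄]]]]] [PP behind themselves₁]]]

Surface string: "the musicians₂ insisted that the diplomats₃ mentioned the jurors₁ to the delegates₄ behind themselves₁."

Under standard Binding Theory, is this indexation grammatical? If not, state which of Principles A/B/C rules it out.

The two coindexed NPs are *the jurors₁* and *themselves₁*.
*themselves₁* is an anaphor. Principle A requires it to be bound within its binding domain — the matrix TP, whose subject is the musicians₂.
Within that domain it is c-commanded by *the musicians₂*, which does not share its index.
*the jurors₁* does not c-command the anaphor at all.
The anaphor is unbound in its domain → Principle A violation.

Principle A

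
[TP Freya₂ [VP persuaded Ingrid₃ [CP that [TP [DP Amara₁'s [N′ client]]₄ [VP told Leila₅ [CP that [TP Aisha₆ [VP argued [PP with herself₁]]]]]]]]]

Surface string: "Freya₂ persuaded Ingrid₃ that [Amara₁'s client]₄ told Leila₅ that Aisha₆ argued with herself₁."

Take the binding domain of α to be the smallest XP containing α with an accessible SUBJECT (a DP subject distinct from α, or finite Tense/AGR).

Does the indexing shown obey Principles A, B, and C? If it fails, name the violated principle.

The two coindexed NPs are *Amara₁* and *herself₁*.
*herself₁* is an anaphor. Principle A requires it to be bound within its binding domain — the embedded TP, whose subject is Aisha₆.
Within that domain it is c-commanded by *Aisha₆*, which does not share its index.
*Amara₁* does not c-command the anaphor at all.
The anaphor is unbound in its domain → Principle A violation.

Principle A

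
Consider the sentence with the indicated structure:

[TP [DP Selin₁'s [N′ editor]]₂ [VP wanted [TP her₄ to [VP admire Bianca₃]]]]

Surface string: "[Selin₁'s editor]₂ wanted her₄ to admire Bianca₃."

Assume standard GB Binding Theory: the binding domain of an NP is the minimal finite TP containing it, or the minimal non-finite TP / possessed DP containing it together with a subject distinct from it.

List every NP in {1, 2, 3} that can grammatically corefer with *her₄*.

{1}

*her* is a pronoun, so Principle B applies: it must be free in its binding domain.
Binding domain of *her₄*: the matrix TP, whose subject is [Selin₁'s editor]₂.
*Selin₁* and the pronoun do not c-command one another → neither Principle B nor Principle C is at stake; coindexation permitted.
*[Selin₁'s editor]₂* c-commands the pronoun within its binding domain → coindexation would violate Principle B.
*Bianca₃*: the pronoun c-commands this R-expression → coindexation would violate Principle C on *Bianca₃*.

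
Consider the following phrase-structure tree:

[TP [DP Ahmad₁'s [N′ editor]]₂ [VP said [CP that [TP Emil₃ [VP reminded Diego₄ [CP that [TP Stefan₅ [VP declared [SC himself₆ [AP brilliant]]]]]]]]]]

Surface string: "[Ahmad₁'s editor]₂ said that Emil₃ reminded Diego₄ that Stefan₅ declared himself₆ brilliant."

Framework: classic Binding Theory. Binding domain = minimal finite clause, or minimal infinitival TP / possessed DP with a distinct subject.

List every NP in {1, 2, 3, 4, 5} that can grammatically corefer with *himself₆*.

*himself* is an anaphor, so Principle A applies: it must be bound in its binding domain.
Binding domain of *himself₆*: the embedded TP, whose subject is Stefan₅.
*Ahmad₁* does not c-command the anaphor → cannot bind it.
*[Ahmad₁'s editor]₂* c-commands the anaphor but is outside its binding domain → cannot satisfy Principle A.
*Emil₃* c-commands the anaphor but is outside its binding domain → cannot satisfy Principle A.
*Diego₄* c-commands the anaphor but is outside its binding domain → cannot satisfy Principle A.
*Stefan₅* c-commands the anaphor within its binding domain → licit binder.

{5}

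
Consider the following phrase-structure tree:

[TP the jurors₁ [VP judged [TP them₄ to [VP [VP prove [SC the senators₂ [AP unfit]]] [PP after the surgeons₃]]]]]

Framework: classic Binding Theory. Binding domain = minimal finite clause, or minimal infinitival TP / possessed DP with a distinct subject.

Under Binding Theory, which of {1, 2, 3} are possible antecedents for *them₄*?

none

*them* is a pronoun, so Principle B applies: it must be free in its binding domain.
Binding domain of *them₄*: the matrix TP, whose subject is the jurors₁.
*the jurors₁* c-commands the pronoun within its binding domain → coindexation would violate Principle B.
*the senators₂*: the pronoun c-commands this R-expression → coindexation would violate Principle C on *the senators₂*.
*the surgeons₃*: the pronoun c-commands this R-expression → coindexation would violate Principle C on *the surgeons₃*.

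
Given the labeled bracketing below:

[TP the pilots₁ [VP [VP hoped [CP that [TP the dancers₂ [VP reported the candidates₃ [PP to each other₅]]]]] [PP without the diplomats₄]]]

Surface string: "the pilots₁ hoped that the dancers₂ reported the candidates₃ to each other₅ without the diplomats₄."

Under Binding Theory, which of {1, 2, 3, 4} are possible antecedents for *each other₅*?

*each other* is an anaphor, so Principle A applies: it must be bound in its binding domain.
Binding domain of *each other₅*: the embedded TP, whose subject is the dancers₂.
*the pilots₁* c-commands the anaphor but is outside its binding domain → cannot satisfy Principle A.
*the dancers₂* c-commands the anaphor within its binding domain → licit binder.
*the candidates₃* c-commands the anaphor within its binding domain → licit binder.
*the diplomats₄* does not c-command the anaphor → cannot bind it.

{2, 3}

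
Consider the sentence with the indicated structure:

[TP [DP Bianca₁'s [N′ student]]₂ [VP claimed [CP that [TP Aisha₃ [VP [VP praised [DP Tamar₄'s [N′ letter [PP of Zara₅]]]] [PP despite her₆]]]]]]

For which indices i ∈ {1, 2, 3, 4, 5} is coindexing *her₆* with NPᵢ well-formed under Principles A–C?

{1, 2, 4, 5}

*her* is a pronoun, so Principle B applies: it must be free in its binding domain.
Binding domain of *her₆*: the embedded TP, whose subject is Aisha₃.
*Bianca₁* and the pronoun do not c-command one another → neither Principle B nor Principle C is at stake; coindexation permitted.
*[Bianca₁'s student]₂* c-commands the pronoun but from outside its binding domain, and is not c-commanded by it → coindexation permitted.
*Aisha₃* c-commands the pronoun within its binding domain → coindexation would violate Principle B.
*Tamar₄* and the pronoun do not c-command one another → neither Principle B nor Principle C is at stake; coindexation permitted.
*Zara₅* and the pronoun do not c-command one another → neither Principle B nor Principle C is at stake; coindexation permitted.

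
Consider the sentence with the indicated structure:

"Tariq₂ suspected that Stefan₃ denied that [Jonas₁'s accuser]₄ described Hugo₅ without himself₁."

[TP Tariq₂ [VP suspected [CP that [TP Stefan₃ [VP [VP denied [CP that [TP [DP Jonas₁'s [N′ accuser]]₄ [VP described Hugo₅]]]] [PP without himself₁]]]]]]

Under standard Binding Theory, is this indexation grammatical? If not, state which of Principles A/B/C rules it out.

Principle A

The two coindexed NPs are *Jonas₁* and *himself₁*.
*himself₁* is an anaphor. Principle A requires it to be bound within its binding domain — the embedded TP, whose subject is Stefan₃.
Within that domain it is c-commanded by *Stefan₃*, which does not share its index.
*Jonas₁* does not c-command the anaphor at all.
The anaphor is unbound in its domain → Principle A violation.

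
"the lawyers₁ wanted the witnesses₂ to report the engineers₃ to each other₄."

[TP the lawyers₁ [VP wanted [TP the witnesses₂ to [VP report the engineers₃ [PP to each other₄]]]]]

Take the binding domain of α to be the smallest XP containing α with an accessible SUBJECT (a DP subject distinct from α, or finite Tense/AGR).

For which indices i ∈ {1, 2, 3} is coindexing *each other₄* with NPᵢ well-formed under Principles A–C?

*each other* is an anaphor, so Principle A applies: it must be bound in its binding domain.
Binding domain of *each other₄*: the embedded TP, whose subject is the witnesses₂.
*the lawyers₁* c-commands the anaphor but is outside its binding domain → cannot satisfy Principle A.
*the witnesses₂* c-commands the anaphor within its binding domain → licit binder.
*the engineers₃* c-commands the anaphor within its binding domain → licit binder.

{2, 3}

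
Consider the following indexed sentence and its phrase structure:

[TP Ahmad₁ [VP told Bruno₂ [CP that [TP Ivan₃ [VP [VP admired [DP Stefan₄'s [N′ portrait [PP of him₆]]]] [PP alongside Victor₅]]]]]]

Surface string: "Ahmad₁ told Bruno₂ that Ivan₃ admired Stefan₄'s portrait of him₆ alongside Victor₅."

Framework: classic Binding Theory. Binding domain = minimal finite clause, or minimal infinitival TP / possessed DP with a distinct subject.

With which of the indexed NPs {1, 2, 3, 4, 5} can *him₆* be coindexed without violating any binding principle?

*him* is a pronoun, so Principle B applies: it must be free in its binding domain.
Binding domain of *him₆*: the possessed DP, whose subject is Stefan₄.
*Ahmad₁* c-commands the pronoun but from outside its binding domain, and is not c-commanded by it → coindexation permitted.
*Bruno₂* c-commands the pronoun but from outside its binding domain, and is not c-commanded by it → coindexation permitted.
*Ivan₃* c-commands the pronoun but from outside its binding domain, and is not c-commanded by it → coindexation permitted.
*Stefan₄* c-commands the pronoun within its binding domain → coindexation would violate Principle B.
*Victor₅* and the pronoun do not c-command one another → neither Principle B nor Principle C is at stake; coindexation permitted.

{1, 2, 3, 5}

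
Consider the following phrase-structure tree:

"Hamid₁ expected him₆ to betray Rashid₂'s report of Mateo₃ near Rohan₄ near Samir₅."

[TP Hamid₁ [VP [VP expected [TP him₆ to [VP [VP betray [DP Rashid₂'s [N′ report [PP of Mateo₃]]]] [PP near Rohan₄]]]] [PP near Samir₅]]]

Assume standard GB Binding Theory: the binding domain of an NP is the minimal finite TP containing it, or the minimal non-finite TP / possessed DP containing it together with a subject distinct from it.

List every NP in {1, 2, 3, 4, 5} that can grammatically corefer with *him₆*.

*him* is a pronoun, so Principle B applies: it must be free in its binding domain.
Binding domain of *him₆*: the matrix TP, whose subject is Hamid₁.
*Hamid₁* c-commands the pronoun within its binding domain → coindexation would violate Principle B.
*Rashid₂*: the pronoun c-commands this R-expression → coindexation would violate Principle C on *Rashid₂*.
*Mateo₃*: the pronoun c-commands this R-expression → coindexation would violate Principle C on *Mateo₃*.
*Rohan₄*: the pronoun c-commands this R-expression → coindexation would violate Principle C on *Rohan₄*.
*Samir₅* and the pronoun do not c-command one another → neither Principle B nor Principle C is at stake; coindexation permitted.

{5}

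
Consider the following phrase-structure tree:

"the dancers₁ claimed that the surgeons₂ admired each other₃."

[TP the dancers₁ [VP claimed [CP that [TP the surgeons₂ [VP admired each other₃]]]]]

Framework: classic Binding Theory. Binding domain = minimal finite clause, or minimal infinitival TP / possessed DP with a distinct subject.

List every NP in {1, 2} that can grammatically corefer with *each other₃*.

{2}

*each other* is an anaphor, so Principle A applies: it must be bound in its binding domain.
Binding domain of *each other₃*: the embedded TP, whose subject is the surgeons₂.
*the dancers₁* c-commands the anaphor but is outside its binding domain → cannot satisfy Principle A.
*the surgeons₂* c-commands the anaphor within its binding domain → licit binder.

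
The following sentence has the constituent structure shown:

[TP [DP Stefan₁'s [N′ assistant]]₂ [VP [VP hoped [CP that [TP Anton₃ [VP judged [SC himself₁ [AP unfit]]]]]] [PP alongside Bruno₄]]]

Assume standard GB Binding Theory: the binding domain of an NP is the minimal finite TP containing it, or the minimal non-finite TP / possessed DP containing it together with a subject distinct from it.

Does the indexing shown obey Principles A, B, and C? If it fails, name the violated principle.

Principle A

The two coindexed NPs are *Stefan₁* and *himself₁*.
*himself₁* is an anaphor. Principle A requires it to be bound within its binding domain — the embedded TP, whose subject is Anton₃.
Within that domain it is c-commanded by *Anton₃*, which does not share its index.
*Stefan₁* does not c-command the anaphor at all.
The anaphor is unbound in its domain → Principle A violation.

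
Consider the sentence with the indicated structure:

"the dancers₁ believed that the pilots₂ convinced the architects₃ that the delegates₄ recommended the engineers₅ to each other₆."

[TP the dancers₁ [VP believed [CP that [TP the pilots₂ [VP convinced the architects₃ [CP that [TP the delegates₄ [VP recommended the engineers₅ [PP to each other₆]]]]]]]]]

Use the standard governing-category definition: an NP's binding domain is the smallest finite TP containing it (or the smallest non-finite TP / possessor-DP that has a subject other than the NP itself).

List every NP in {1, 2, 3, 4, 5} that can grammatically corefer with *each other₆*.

{4, 5}

*each other* is an anaphor, so Principle A applies: it must be bound in its binding domain.
Binding domain of *each other₆*: the embedded TP, whose subject is the delegates₄.
*the dancers₁* c-commands the anaphor but is outside its binding domain → cannot satisfy Principle A.
*the pilots₂* c-commands the anaphor but is outside its binding domain → cannot satisfy Principle A.
*the architects₃* c-commands the anaphor but is outside its binding domain → cannot satisfy Principle A.
*the delegates₄* c-commands the anaphor within its binding domain → licit binder.
*the engineers₅* c-commands the anaphor within its binding domain → licit binder.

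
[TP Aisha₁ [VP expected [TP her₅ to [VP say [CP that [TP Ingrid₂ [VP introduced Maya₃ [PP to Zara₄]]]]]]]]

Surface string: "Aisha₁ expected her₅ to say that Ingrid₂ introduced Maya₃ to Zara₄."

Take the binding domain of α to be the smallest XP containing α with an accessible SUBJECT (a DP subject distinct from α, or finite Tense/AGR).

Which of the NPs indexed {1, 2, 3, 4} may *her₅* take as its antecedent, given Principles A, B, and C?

*her* is a pronoun, so Principle B applies: it must be free in its binding domain.
Binding domain of *her₅*: the matrix TP, whose subject is Aisha₁.
*Aisha₁* c-commands the pronoun within its binding domain → coindexation would violate Principle B.
*Ingrid₂*: the pronoun c-commands this R-expression → coindexation would violate Principle C on *Ingrid₂*.
*Maya₃*: the pronoun c-commands this R-expression → coindexation would violate Principle C on *Maya₃*.
*Zara₄*: the pronoun c-commands this R-expression → coindexation would violate Principle C on *Zara₄*.

none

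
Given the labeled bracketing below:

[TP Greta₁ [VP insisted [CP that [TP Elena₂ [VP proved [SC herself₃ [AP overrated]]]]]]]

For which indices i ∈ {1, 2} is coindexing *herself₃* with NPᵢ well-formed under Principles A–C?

{2}

*herself* is an anaphor, so Principle A applies: it must be bound in its binding domain.
Binding domain of *herself₃*: the embedded TP, whose subject is Elena₂.
*Greta₁* c-commands the anaphor but is outside its binding domain → cannot satisfy Principle A.
*Elena₂* c-commands the anaphor within its binding domain → licit binder.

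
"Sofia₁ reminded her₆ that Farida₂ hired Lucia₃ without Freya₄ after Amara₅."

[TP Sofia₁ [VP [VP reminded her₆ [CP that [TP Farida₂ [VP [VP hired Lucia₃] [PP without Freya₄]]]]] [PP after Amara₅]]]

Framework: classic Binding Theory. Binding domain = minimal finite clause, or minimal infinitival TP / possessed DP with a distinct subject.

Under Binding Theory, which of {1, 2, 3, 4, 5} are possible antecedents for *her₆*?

*her* is a pronoun, so Principle B applies: it must be free in its binding domain.
Binding domain of *her₆*: the matrix TP, whose subject is Sofia₁.
*Sofia₁* c-commands the pronoun within its binding domain → coindexation would violate Principle B.
*Farida₂*: the pronoun c-commands this R-expression → coindexation would violate Principle C on *Farida₂*.
*Lucia₃*: the pronoun c-commands this R-expression → coindexation would violate Principle C on *Lucia₃*.
*Freya₄*: the pronoun c-commands this R-expression → coindexation would violate Principle C on *Freya₄*.
*Amara₅* and the pronoun do not c-command one another → neither Principle B nor Principle C is at stake; coindexation permitted.

{5}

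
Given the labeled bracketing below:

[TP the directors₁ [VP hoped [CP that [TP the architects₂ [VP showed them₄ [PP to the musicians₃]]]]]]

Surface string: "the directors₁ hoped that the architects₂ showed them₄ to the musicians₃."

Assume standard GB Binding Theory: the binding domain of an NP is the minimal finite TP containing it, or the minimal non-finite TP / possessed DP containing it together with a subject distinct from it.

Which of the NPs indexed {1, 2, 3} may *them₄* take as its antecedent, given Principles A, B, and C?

*them* is a pronoun, so Principle B applies: it must be free in its binding domain.
Binding domain of *them₄*: the embedded TP, whose subject is the architects₂.
*the directors₁* c-commands the pronoun but from outside its binding domain, and is not c-commanded by it → coindexation permitted.
*the architects₂* c-commands the pronoun within its binding domain → coindexation would violate Principle B.
*the musicians₃*: the pronoun c-commands this R-expression → coindexation would violate Principle C on *the musicians₃*.

{1}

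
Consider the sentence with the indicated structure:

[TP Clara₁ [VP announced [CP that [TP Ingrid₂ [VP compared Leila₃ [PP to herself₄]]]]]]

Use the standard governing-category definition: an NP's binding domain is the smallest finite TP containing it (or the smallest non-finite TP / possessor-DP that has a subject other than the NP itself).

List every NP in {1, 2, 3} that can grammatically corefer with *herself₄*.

{2, 3}

*herself* is an anaphor, so Principle A applies: it must be bound in its binding domain.
Binding domain of *herself₄*: the embedded TP, whose subject is Ingrid₂.
*Clara₁* c-commands the anaphor but is outside its binding domain → cannot satisfy Principle A.
*Ingrid₂* c-commands the anaphor within its binding domain → licit binder.
*Leila₃* c-commands the anaphor within its binding domain → licit binder.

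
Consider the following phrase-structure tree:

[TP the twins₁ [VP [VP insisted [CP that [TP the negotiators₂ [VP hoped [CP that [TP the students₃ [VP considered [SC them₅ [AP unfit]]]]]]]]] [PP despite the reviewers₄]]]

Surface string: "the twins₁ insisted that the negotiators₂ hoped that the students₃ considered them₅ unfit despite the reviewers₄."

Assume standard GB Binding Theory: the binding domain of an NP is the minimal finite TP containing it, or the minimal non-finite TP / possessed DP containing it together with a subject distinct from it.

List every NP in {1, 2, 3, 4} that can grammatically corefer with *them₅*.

*them* is a pronoun, so Principle B applies: it must be free in its binding domain.
Binding domain of *them₅*: the embedded TP, whose subject is the students₃.
*the twins₁* c-commands the pronoun but from outside its binding domain, and is not c-commanded by it → coindexation permitted.
*the negotiators₂* c-commands the pronoun but from outside its binding domain, and is not c-commanded by it → coindexation permitted.
*the students₃* c-commands the pronoun within its binding domain → coindexation would violate Principle B.
*the reviewers₄* and the pronoun do not c-command one another → neither Principle B nor Principle C is at stake; coindexation permitted.

{1, 2, 4}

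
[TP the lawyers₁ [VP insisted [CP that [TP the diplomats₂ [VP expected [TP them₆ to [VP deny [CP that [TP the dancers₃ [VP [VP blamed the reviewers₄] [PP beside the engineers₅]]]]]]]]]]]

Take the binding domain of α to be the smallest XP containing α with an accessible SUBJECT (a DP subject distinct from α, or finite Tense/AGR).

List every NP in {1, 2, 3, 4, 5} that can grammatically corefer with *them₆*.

{1}

*them* is a pronoun, so Principle B applies: it must be free in its binding domain.
Binding domain of *them₆*: the embedded TP, whose subject is the diplomats₂.
*the lawyers₁* c-commands the pronoun but from outside its binding domain, and is not c-commanded by it → coindexation permitted.
*the diplomats₂* c-commands the pronoun within its binding domain → coindexation would violate Principle B.
*the dancers₃*: the pronoun c-commands this R-expression → coindexation would violate Principle C on *the dancers₃*.
*the reviewers₄*: the pronoun c-commands this R-expression → coindexation would violate Principle C on *the reviewers₄*.
*the engineers₅*: the pronoun c-commands this R-expression → coindexation would violate Principle C on *the engineers₅*.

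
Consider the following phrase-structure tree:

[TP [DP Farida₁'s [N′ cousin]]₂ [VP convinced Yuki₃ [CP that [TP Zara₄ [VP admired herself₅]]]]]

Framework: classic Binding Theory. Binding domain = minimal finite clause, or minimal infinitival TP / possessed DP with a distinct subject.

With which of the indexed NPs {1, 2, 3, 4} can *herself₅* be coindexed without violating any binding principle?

{4}

*herself* is an anaphor, so Principle A applies: it must be bound in its binding domain.
Binding domain of *herself₅*: the embedded TP, whose subject is Zara₄.
*Farida₁* does not c-command the anaphor → cannot bind it.
*[Farida₁'s cousin]₂* c-commands the anaphor but is outside its binding domain → cannot satisfy Principle A.
*Yuki₃* c-commands the anaphor but is outside its binding domain → cannot satisfy Principle A.
*Zara₄* c-commands the anaphor within its binding domain → licit binder.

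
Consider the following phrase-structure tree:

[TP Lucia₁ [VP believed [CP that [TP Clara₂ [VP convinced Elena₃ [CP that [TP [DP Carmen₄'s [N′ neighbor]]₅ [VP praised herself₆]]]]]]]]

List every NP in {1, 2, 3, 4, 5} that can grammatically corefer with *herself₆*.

{5}

*herself* is an anaphor, so Principle A applies: it must be bound in its binding domain.
Binding domain of *herself₆*: the embedded TP, whose subject is [Carmen₄'s neighbor]₅.
*Lucia₁* c-commands the anaphor but is outside its binding domain → cannot satisfy Principle A.
*Clara₂* c-commands the anaphor but is outside its binding domain → cannot satisfy Principle A.
*Elena₃* c-commands the anaphor but is outside its binding domain → cannot satisfy Principle A.
*Carmen₄* does not c-command the anaphor → cannot bind it.
*[Carmen₄'s neighbor]₅* c-commands the anaphor within its binding domain → licit binder.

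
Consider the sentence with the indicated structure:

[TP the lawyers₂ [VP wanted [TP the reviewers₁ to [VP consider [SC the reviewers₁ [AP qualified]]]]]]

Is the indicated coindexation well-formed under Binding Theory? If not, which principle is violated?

Principle C

The two coindexed NPs are *the reviewers₁* (the higher occurrence) and *the reviewers₁* (the lower occurrence).
*the reviewers₁* (the lower occurrence) is an R-expression. Principle C requires it to be free everywhere.
*the reviewers₁* (the higher occurrence) c-commands it and carries the same index.
The R-expression is bound → Principle C violation.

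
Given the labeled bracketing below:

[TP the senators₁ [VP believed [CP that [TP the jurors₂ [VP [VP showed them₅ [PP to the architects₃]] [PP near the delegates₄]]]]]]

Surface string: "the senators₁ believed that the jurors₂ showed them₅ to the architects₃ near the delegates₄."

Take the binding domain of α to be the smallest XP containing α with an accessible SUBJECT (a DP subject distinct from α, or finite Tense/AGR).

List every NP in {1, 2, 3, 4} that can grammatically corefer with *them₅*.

*them* is a pronoun, so Principle B applies: it must be free in its binding domain.
Binding domain of *them₅*: the embedded TP, whose subject is the jurors₂.
*the senators₁* c-commands the pronoun but from outside its binding domain, and is not c-commanded by it → coindexation permitted.
*the jurors₂* c-commands the pronoun within its binding domain → coindexation would violate Principle B.
*the architects₃*: the pronoun c-commands this R-expression → coindexation would violate Principle C on *the architects₃*.
*the delegates₄* and the pronoun do not c-command one another → neither Principle B nor Principle C is at stake; coindexation permitted.

{1, 4}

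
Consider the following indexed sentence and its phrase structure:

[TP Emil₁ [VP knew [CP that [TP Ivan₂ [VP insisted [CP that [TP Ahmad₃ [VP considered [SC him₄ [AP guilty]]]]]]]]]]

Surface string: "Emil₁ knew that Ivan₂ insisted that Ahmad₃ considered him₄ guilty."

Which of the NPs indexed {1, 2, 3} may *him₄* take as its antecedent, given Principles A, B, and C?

{1, 2}

*him* is a pronoun, so Principle B applies: it must be free in its binding domain.
Binding domain of *him₄*: the embedded TP, whose subject is Ahmad₃.
*Emil₁* c-commands the pronoun but from outside its binding domain, and is not c-commanded by it → coindexation permitted.
*Ivan₂* c-commands the pronoun but from outside its binding domain, and is not c-commanded by it → coindexation permitted.
*Ahmad₃* c-commands the pronoun within its binding domain → coindexation would violate Principle B.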